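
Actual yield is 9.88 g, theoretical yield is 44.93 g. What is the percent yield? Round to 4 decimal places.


% yield = 100 * actual / theoretical
% yield = 100 * 9.88 / 44.93
% yield = 21.98976185 %, rounded to 4 dp:

21.9898 %


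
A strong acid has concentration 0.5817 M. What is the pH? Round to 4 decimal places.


A strong acid dissociates completely, so [H+] equals the given concentration.
pH = -log10([H+]) = -log10(0.5817)
pH = 0.23530094, rounded to 4 dp:

0.2353


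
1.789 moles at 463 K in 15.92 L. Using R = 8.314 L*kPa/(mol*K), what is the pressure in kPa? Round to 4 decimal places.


PV = nRT, solve for P = nRT / V.
nRT = 1.789 * 8.314 * 463 = 6886.5444
P = 6886.5444 / 15.92
P = 432.57188442 kPa, rounded to 4 dp:

432.5719 kPa


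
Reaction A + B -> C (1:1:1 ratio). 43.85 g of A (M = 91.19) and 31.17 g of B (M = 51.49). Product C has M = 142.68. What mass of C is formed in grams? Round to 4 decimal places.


Find moles of each reactant; the smaller value is the limiting reagent in a 1:1:1 reaction, so moles_C equals moles of the limiter.
n_A = mass_A / M_A = 43.85 / 91.19 = 0.480864 mol
n_B = mass_B / M_B = 31.17 / 51.49 = 0.60536 mol
Limiting reagent: A (smaller), n_limiting = 0.480864 mol
mass_C = n_limiting * M_C = 0.480864 * 142.68
mass_C = 68.60967552 g, rounded to 4 dp:

68.6097 g


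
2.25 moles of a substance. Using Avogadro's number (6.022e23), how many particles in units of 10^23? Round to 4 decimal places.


N = n * NA, then divide by 1e23 for the requested units.
N / 1e23 = n * 6.022
N / 1e23 = 2.25 * 6.022
N / 1e23 = 13.5495, rounded to 4 dp:

13.5495


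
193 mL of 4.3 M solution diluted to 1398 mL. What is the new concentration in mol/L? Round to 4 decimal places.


Dilution: M1*V1 = M2*V2, solve for M2.
M2 = M1*V1 / V2
M2 = 4.3 * 193 / 1398
M2 = 829.9 / 1398
M2 = 0.59363376 mol/L, rounded to 4 dp:

0.5936 mol/L


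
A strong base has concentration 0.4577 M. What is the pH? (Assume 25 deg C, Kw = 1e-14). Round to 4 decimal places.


A strong base dissociates completely, so [OH-] equals the given concentration.
pOH = -log10([OH-]) = -log10(0.4577) = 0.339419
pH = 14 - pOH = 14 - 0.339419
pH = 13.660581, rounded to 4 dp:

13.6606


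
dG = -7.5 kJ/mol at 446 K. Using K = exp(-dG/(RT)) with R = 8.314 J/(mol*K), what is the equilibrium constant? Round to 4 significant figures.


dG is in kJ/mol; multiply by 1000 to match R in J/(mol*K).
RT = 8.314 * 446 = 3708.044 J/mol
exponent = -dG*1000 / (RT) = -(-7.5*1000) / 3708.044 = 2.02262972
K = exp(2.02262972)
K = 7.5581747, rounded to 4 significant figures:

7.558


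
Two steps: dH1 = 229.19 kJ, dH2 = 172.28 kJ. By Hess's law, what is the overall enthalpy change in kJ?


Hess's law: enthalpy is a state function, so add the step enthalpies.
dH_total = dH1 + dH2 = 229.19 + (172.28)
dH_total = 401.47 kJ:

401.47 kJ


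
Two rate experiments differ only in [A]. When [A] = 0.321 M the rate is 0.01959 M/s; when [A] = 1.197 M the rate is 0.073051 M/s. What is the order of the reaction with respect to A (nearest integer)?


Rate is proportional to [A]^n, so rate2/rate1 = ([A]2/[A]1)^n. Take logs to solve for n.
rate2/rate1 = 0.073051 / 0.01959 = 3.729
[A]2/[A]1 = 1.197 / 0.321 = 3.729
n = ln(3.729) / ln(3.729) = 1.0
Nearest integer order:

1


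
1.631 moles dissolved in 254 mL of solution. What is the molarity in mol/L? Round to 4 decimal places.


Convert volume to liters: V_L = V_mL / 1000.
V_L = 254 / 1000 = 0.254 L
M = n / V_L = 1.631 / 0.254
M = 6.42125984 mol/L, rounded to 4 dp:

6.4213 mol/L


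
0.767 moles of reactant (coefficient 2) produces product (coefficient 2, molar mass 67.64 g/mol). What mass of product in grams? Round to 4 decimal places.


Use the coefficient ratio to convert reactant moles to product moles, then multiply by the product's molar mass.
moles_P = moles_R * (coeff_P / coeff_R) = 0.767 * (2/2) = 0.767
mass_P = moles_P * M_P = 0.767 * 67.64
mass_P = 51.87988 g, rounded to 4 dp:

51.8799 g


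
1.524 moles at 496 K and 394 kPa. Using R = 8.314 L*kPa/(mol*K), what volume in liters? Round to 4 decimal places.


PV = nRT, solve for V = nRT / P.
nRT = 1.524 * 8.314 * 496 = 6284.5859
V = 6284.5859 / 394
V = 15.95072563 L, rounded to 4 dp:

15.9507 L


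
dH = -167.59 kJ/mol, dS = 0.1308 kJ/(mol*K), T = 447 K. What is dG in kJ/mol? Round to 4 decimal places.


Gibbs: dG = dH - T*dS (consistent units, dS already in kJ/(mol*K)).
T*dS = 447 * 0.1308 = 58.4676
dG = -167.59 - (58.4676)
dG = -226.0576 kJ/mol, rounded to 4 dp:

-226.0576 kJ/mol


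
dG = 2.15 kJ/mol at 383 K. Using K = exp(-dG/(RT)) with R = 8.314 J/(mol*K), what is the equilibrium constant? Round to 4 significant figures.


dG is in kJ/mol; multiply by 1000 to match R in J/(mol*K).
RT = 8.314 * 383 = 3184.262 J/mol
exponent = -dG*1000 / (RT) = -(2.15*1000) / 3184.262 = -0.6751957
K = exp(-0.6751957)
K = 0.50905679, rounded to 4 significant figures:

0.5091


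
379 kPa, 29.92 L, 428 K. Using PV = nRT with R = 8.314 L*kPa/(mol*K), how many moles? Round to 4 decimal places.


PV = nRT, solve for n = PV / (RT).
PV = 379 * 29.92 = 11339.68
RT = 8.314 * 428 = 3558.392
n = 11339.68 / 3558.392
n = 3.18674278 mol, rounded to 4 dp:

3.1867 mol


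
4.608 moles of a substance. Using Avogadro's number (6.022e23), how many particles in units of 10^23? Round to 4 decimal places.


N = n * NA, then divide by 1e23 for the requested units.
N / 1e23 = n * 6.022
N / 1e23 = 4.608 * 6.022
N / 1e23 = 27.749376, rounded to 4 dp:

27.7494


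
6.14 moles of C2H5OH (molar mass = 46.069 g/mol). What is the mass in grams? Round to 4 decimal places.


mass = n * M
mass = 6.14 * 46.069
mass = 282.86366 g, rounded to 4 dp:

282.8637 g


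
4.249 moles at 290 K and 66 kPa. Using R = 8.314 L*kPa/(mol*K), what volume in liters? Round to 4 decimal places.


PV = nRT, solve for V = nRT / P.
nRT = 4.249 * 8.314 * 290 = 10244.5939
V = 10244.5939 / 66
V = 155.2211197 L, rounded to 4 dp:

155.2211 L


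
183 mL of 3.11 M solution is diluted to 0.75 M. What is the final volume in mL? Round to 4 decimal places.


Dilution: M1*V1 = M2*V2, solve for V2.
V2 = M1*V1 / M2
V2 = 3.11 * 183 / 0.75
V2 = 569.13 / 0.75
V2 = 758.84 mL, rounded to 4 dp:

758.8400 mL


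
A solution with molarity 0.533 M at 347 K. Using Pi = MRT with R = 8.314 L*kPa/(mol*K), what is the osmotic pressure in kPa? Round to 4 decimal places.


Osmotic pressure (van't Hoff): Pi = M*R*T.
RT = 8.314 * 347 = 2884.958
Pi = 0.533 * 2884.958
Pi = 1537.682614 kPa, rounded to 4 dp:

1537.6826 kPa


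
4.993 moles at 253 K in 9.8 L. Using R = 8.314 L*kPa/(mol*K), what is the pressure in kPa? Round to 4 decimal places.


PV = nRT, solve for P = nRT / V.
nRT = 4.993 * 8.314 * 253 = 10502.4859
P = 10502.4859 / 9.8
P = 1071.68223469 kPa, rounded to 4 dp:

1071.6822 kPa


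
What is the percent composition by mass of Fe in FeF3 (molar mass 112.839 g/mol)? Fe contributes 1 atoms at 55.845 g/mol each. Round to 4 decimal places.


pct = 100 * (n_elem * M_elem) / M_total
mass_contribution = 1 * 55.845 = 55.845 g/mol
pct = 100 * 55.845 / 112.839
pct = 49.49086752 %, rounded to 4 dp:

49.4909 %


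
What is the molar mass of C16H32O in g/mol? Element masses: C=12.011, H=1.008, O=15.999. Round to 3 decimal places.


M = sum(count * atomic_mass) over atoms.
M = 16*12.011 + 32*1.008 + 1*15.999
M = 192.176 + 32.256 + 15.999
M = 240.431 g/mol, rounded to 3 dp:

240.431 g/mol


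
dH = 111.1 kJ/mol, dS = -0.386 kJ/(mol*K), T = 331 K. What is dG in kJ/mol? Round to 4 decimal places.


Gibbs: dG = dH - T*dS (consistent units, dS already in kJ/(mol*K)).
T*dS = 331 * -0.386 = -127.766
dG = 111.1 - (-127.766)
dG = 238.866 kJ/mol, rounded to 4 dp:

238.8660 kJ/mol


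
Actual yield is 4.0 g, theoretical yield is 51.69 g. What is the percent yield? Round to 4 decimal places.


% yield = 100 * actual / theoretical
% yield = 100 * 4.0 / 51.69
% yield = 7.7384407 %, rounded to 4 dp:

7.7384 %


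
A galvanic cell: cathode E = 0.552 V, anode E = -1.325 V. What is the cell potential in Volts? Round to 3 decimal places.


Standard cell potential: E_cell = E_cathode - E_anode.
E_cell = 0.552 - (-1.325)
E_cell = 1.877 V, rounded to 3 dp:

1.877 V


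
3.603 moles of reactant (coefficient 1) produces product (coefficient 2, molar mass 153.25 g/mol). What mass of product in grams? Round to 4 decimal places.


Use the coefficient ratio to convert reactant moles to product moles, then multiply by the product's molar mass.
moles_P = moles_R * (coeff_P / coeff_R) = 3.603 * (2/1) = 7.206
mass_P = moles_P * M_P = 7.206 * 153.25
mass_P = 1104.3195 g, rounded to 4 dp:

1104.3195 g


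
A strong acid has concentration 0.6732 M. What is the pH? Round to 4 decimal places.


A strong acid dissociates completely, so [H+] equals the given concentration.
pH = -log10([H+]) = -log10(0.6732)
pH = 0.17185589, rounded to 4 dp:

0.1719


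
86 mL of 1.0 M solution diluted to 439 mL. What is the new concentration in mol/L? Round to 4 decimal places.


Dilution: M1*V1 = M2*V2, solve for M2.
M2 = M1*V1 / V2
M2 = 1.0 * 86 / 439
M2 = 86.0 / 439
M2 = 0.19589977 mol/L, rounded to 4 dp:

0.1959 mol/L


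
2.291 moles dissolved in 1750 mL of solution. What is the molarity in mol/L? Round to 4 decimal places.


Convert volume to liters: V_L = V_mL / 1000.
V_L = 1750 / 1000 = 1.75 L
M = n / V_L = 2.291 / 1.75
M = 1.30914286 mol/L, rounded to 4 dp:

1.3091 mol/L


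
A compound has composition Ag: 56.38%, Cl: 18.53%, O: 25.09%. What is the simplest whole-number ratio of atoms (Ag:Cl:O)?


Assume 100 g of compound, divide each mass% by atomic mass to get moles, then normalize by the smallest to get a raw atom ratio.
Moles per 100 g: Ag: 56.38/107.868 = 0.5227, Cl: 18.53/35.453 = 0.5227, O: 25.09/15.999 = 1.5682
Raw ratio (divide by min = 0.5227): Ag: 1.0, Cl: 1.0, O: 3.0
Multiply by 1 to clear fractions: Ag: 1.0 ~= 1, Cl: 1.0 ~= 1, O: 3.0 ~= 3
Reduce by GCD to get the simplest whole-number ratio:

1:1:3


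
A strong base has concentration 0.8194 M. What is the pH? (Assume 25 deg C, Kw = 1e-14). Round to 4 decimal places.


A strong base dissociates completely, so [OH-] equals the given concentration.
pOH = -log10([OH-]) = -log10(0.8194) = 0.086504
pH = 14 - pOH = 14 - 0.086504
pH = 13.913496, rounded to 4 dp:

13.9135


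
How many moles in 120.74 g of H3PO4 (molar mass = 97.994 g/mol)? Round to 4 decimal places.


n = mass / M
n = 120.74 / 97.994
n = 1.23211625 mol, rounded to 4 dp:

1.2321 mol


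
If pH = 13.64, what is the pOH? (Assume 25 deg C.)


At 25 deg C, pH + pOH = 14.
pOH = 14 - pH = 14 - 13.64
pOH = 0.36:

0.36


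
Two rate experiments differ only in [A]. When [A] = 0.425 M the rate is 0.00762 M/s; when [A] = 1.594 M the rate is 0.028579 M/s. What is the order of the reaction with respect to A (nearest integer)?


Rate is proportional to [A]^n, so rate2/rate1 = ([A]2/[A]1)^n. Take logs to solve for n.
rate2/rate1 = 0.028579 / 0.00762 = 3.7505
[A]2/[A]1 = 1.594 / 0.425 = 3.7506
n = ln(3.7505) / ln(3.7506) = 1.0
Nearest integer order:

1


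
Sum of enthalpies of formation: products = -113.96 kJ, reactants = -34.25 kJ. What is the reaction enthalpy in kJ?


dH_rxn = sum(dH_f products) - sum(dH_f reactants)
dH_rxn = -113.96 - (-34.25)
dH_rxn = -79.71 kJ:

-79.71 kJ


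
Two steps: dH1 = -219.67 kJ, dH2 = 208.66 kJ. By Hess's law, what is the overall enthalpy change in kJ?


Hess's law: enthalpy is a state function, so add the step enthalpies.
dH_total = dH1 + dH2 = -219.67 + (208.66)
dH_total = -11.01 kJ:

-11.01 kJ


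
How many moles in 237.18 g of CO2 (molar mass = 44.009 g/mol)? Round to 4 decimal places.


n = mass / M
n = 237.18 / 44.009
n = 5.38935218 mol, rounded to 4 dp:

5.3894 mol


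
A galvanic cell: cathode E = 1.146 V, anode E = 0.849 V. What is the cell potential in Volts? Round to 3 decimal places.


Standard cell potential: E_cell = E_cathode - E_anode.
E_cell = 1.146 - (0.849)
E_cell = 0.297 V, rounded to 3 dp:

0.297 V


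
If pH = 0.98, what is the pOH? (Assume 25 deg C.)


At 25 deg C, pH + pOH = 14.
pOH = 14 - pH = 14 - 0.98
pOH = 13.02:

13.02


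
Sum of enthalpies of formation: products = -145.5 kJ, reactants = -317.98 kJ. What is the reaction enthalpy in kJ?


dH_rxn = sum(dH_f products) - sum(dH_f reactants)
dH_rxn = -145.5 - (-317.98)
dH_rxn = 172.48 kJ:

172.48 kJ


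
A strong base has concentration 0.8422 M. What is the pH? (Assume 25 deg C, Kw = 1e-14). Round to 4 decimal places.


A strong base dissociates completely, so [OH-] equals the given concentration.
pOH = -log10([OH-]) = -log10(0.8422) = 0.074585
pH = 14 - pOH = 14 - 0.074585
pH = 13.925415, rounded to 4 dp:

13.9254


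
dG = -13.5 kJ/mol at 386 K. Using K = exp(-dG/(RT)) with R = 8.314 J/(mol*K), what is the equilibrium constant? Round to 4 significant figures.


dG is in kJ/mol; multiply by 1000 to match R in J/(mol*K).
RT = 8.314 * 386 = 3209.204 J/mol
exponent = -dG*1000 / (RT) = -(-13.5*1000) / 3209.204 = 4.20665062
K = exp(4.20665062)
K = 67.131315, rounded to 4 significant figures:

67.13


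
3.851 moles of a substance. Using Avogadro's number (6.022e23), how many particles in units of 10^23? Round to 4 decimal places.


N = n * NA, then divide by 1e23 for the requested units.
N / 1e23 = n * 6.022
N / 1e23 = 3.851 * 6.022
N / 1e23 = 23.190722, rounded to 4 dp:

23.1907


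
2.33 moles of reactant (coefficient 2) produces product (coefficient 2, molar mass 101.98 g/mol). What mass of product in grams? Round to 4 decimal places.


Use the coefficient ratio to convert reactant moles to product moles, then multiply by the product's molar mass.
moles_P = moles_R * (coeff_P / coeff_R) = 2.33 * (2/2) = 2.33
mass_P = moles_P * M_P = 2.33 * 101.98
mass_P = 237.6134 g, rounded to 4 dp:

237.6134 g


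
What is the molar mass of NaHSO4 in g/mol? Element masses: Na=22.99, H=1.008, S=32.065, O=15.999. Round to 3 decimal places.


M = sum(count * atomic_mass) over atoms.
M = 1*22.99 + 1*1.008 + 1*32.065 + 4*15.999
M = 22.99 + 1.008 + 32.065 + 63.996
M = 120.059 g/mol, rounded to 3 dp:

120.059 g/mol


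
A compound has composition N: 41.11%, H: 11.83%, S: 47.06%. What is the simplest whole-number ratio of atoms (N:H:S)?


Assume 100 g of compound, divide each mass% by atomic mass to get moles, then normalize by the smallest to get a raw atom ratio.
Moles per 100 g: N: 41.11/14.007 = 2.935, H: 11.83/1.008 = 11.7361, S: 47.06/32.065 = 1.4676
Raw ratio (divide by min = 1.4676): N: 2.0, H: 7.997, S: 1.0
Multiply by 1 to clear fractions: N: 2.0 ~= 2, H: 7.997 ~= 8, S: 1.0 ~= 1
Reduce by GCD to get the simplest whole-number ratio:

2:8:1


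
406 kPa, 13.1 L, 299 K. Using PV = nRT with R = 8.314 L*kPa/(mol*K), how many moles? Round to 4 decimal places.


PV = nRT, solve for n = PV / (RT).
PV = 406 * 13.1 = 5318.6
RT = 8.314 * 299 = 2485.886
n = 5318.6 / 2485.886
n = 2.13951887 mol, rounded to 4 dp:

2.1395 mol


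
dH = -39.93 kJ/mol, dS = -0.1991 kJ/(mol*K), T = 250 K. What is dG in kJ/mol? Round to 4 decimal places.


Gibbs: dG = dH - T*dS (consistent units, dS already in kJ/(mol*K)).
T*dS = 250 * -0.1991 = -49.775
dG = -39.93 - (-49.775)
dG = 9.845 kJ/mol, rounded to 4 dp:

9.8450 kJ/mol


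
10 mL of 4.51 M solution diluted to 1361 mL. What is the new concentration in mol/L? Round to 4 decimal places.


Dilution: M1*V1 = M2*V2, solve for M2.
M2 = M1*V1 / V2
M2 = 4.51 * 10 / 1361
M2 = 45.1 / 1361
M2 = 0.0331374 mol/L, rounded to 4 dp:

0.0331 mol/L


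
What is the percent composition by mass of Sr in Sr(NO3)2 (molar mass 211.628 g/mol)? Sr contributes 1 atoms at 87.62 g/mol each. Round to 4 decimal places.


pct = 100 * (n_elem * M_elem) / M_total
mass_contribution = 1 * 87.62 = 87.62 g/mol
pct = 100 * 87.62 / 211.628
pct = 41.40283894 %, rounded to 4 dp:

41.4028 %


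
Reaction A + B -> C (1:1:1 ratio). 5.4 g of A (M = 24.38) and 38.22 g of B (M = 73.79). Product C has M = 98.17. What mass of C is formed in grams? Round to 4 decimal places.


Find moles of each reactant; the smaller value is the limiting reagent in a 1:1:1 reaction, so moles_C equals moles of the limiter.
n_A = mass_A / M_A = 5.4 / 24.38 = 0.221493 mol
n_B = mass_B / M_B = 38.22 / 73.79 = 0.517956 mol
Limiting reagent: A (smaller), n_limiting = 0.221493 mol
mass_C = n_limiting * M_C = 0.221493 * 98.17
mass_C = 21.74396781 g, rounded to 4 dp:

21.7440 g


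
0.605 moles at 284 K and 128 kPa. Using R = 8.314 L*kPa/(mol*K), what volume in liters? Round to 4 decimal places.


PV = nRT, solve for V = nRT / P.
nRT = 0.605 * 8.314 * 284 = 1428.5115
V = 1428.5115 / 128
V = 11.16024609 L, rounded to 4 dp:

11.1602 L


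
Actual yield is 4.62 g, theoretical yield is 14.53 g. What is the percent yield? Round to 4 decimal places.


% yield = 100 * actual / theoretical
% yield = 100 * 4.62 / 14.53
% yield = 31.79628355 %, rounded to 4 dp:

31.7963 %


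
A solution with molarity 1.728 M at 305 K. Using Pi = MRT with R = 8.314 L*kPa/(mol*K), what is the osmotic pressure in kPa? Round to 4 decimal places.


Osmotic pressure (van't Hoff): Pi = M*R*T.
RT = 8.314 * 305 = 2535.77
Pi = 1.728 * 2535.77
Pi = 4381.81056 kPa, rounded to 4 dp:

4381.8106 kPa


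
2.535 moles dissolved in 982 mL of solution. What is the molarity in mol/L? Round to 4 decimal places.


Convert volume to liters: V_L = V_mL / 1000.
V_L = 982 / 1000 = 0.982 L
M = n / V_L = 2.535 / 0.982
M = 2.5814664 mol/L, rounded to 4 dp:

2.5815 mol/L


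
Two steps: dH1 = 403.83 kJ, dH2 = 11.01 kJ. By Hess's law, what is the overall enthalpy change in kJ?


Hess's law: enthalpy is a state function, so add the step enthalpies.
dH_total = dH1 + dH2 = 403.83 + (11.01)
dH_total = 414.84 kJ:

414.84 kJ


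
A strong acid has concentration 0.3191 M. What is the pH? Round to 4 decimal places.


A strong acid dissociates completely, so [H+] equals the given concentration.
pH = -log10([H+]) = -log10(0.3191)
pH = 0.4960732, rounded to 4 dp:

0.4961


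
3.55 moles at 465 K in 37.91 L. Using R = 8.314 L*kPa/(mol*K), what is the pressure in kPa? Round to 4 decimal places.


PV = nRT, solve for P = nRT / V.
nRT = 3.55 * 8.314 * 465 = 13724.3355
P = 13724.3355 / 37.91
P = 362.0241493 kPa, rounded to 4 dp:

362.0241 kPa


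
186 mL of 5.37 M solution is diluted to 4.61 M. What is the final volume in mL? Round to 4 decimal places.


Dilution: M1*V1 = M2*V2, solve for V2.
V2 = M1*V1 / M2
V2 = 5.37 * 186 / 4.61
V2 = 998.82 / 4.61
V2 = 216.6637744 mL, rounded to 4 dp:

216.6638 mL


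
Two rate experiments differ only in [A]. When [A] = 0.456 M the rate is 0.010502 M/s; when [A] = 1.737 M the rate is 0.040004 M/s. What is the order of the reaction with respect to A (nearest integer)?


Rate is proportional to [A]^n, so rate2/rate1 = ([A]2/[A]1)^n. Take logs to solve for n.
rate2/rate1 = 0.040004 / 0.010502 = 3.8092
[A]2/[A]1 = 1.737 / 0.456 = 3.8092
n = ln(3.8092) / ln(3.8092) = 1.0
Nearest integer order:

1


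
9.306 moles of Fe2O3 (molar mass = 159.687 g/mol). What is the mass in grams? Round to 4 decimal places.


mass = n * M
mass = 9.306 * 159.687
mass = 1486.047222 g, rounded to 4 dp:

1486.0472 g


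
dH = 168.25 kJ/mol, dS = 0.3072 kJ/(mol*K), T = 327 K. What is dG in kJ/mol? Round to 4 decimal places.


Gibbs: dG = dH - T*dS (consistent units, dS already in kJ/(mol*K)).
T*dS = 327 * 0.3072 = 100.4544
dG = 168.25 - (100.4544)
dG = 67.7956 kJ/mol, rounded to 4 dp:

67.7956 kJ/mol


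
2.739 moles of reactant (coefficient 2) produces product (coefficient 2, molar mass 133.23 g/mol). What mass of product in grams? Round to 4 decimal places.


Use the coefficient ratio to convert reactant moles to product moles, then multiply by the product's molar mass.
moles_P = moles_R * (coeff_P / coeff_R) = 2.739 * (2/2) = 2.739
mass_P = moles_P * M_P = 2.739 * 133.23
mass_P = 364.91697 g, rounded to 4 dp:

364.9170 g


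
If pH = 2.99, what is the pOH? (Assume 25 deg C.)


At 25 deg C, pH + pOH = 14.
pOH = 14 - pH = 14 - 2.99
pOH = 11.01:

11.01


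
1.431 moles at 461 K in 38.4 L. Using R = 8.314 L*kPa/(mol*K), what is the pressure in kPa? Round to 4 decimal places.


PV = nRT, solve for P = nRT / V.
nRT = 1.431 * 8.314 * 461 = 5484.671
P = 5484.671 / 38.4
P = 142.82997396 kPa, rounded to 4 dp:

142.8300 kPa


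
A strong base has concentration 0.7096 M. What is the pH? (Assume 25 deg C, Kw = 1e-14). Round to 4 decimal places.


A strong base dissociates completely, so [OH-] equals the given concentration.
pOH = -log10([OH-]) = -log10(0.7096) = 0.148986
pH = 14 - pOH = 14 - 0.148986
pH = 13.851014, rounded to 4 dp:

13.8510


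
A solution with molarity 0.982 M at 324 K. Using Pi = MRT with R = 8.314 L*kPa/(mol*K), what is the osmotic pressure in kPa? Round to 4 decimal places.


Osmotic pressure (van't Hoff): Pi = M*R*T.
RT = 8.314 * 324 = 2693.736
Pi = 0.982 * 2693.736
Pi = 2645.248752 kPa, rounded to 4 dp:

2645.2488 kPa


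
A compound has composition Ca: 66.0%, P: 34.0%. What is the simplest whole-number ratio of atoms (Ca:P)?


Assume 100 g of compound, divide each mass% by atomic mass to get moles, then normalize by the smallest to get a raw atom ratio.
Moles per 100 g: Ca: 66.0/40.078 = 1.6468, P: 34.0/30.974 = 1.0977
Raw ratio (divide by min = 1.0977): Ca: 1.5, P: 1.0
Multiply by 2 to clear fractions: Ca: 3.0 ~= 3, P: 2.0 ~= 2
Reduce by GCD to get the simplest whole-number ratio:

3:2


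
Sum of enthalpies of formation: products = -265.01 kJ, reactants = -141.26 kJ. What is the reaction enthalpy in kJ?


dH_rxn = sum(dH_f products) - sum(dH_f reactants)
dH_rxn = -265.01 - (-141.26)
dH_rxn = -123.75 kJ:

-123.75 kJ


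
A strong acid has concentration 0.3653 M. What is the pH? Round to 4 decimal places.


A strong acid dissociates completely, so [H+] equals the given concentration.
pH = -log10([H+]) = -log10(0.3653)
pH = 0.43735033, rounded to 4 dp:

0.4374


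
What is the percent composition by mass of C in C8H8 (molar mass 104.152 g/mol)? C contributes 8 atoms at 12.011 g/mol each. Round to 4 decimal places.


pct = 100 * (n_elem * M_elem) / M_total
mass_contribution = 8 * 12.011 = 96.088 g/mol
pct = 100 * 96.088 / 104.152
pct = 92.25746985 %, rounded to 4 dp:

92.2575 %


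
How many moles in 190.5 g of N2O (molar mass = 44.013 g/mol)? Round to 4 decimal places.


n = mass / M
n = 190.5 / 44.013
n = 4.32826665 mol, rounded to 4 dp:

4.3283 mol


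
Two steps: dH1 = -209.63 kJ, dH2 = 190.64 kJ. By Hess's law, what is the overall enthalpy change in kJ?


Hess's law: enthalpy is a state function, so add the step enthalpies.
dH_total = dH1 + dH2 = -209.63 + (190.64)
dH_total = -18.99 kJ:

-18.99 kJ


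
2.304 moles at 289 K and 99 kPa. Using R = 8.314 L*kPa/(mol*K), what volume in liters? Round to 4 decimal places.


PV = nRT, solve for V = nRT / P.
nRT = 2.304 * 8.314 * 289 = 5535.9268
V = 5535.9268 / 99
V = 55.91845253 L, rounded to 4 dp:

55.9185 L


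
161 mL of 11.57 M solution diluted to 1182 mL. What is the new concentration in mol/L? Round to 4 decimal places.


Dilution: M1*V1 = M2*V2, solve for M2.
M2 = M1*V1 / V2
M2 = 11.57 * 161 / 1182
M2 = 1862.77 / 1182
M2 = 1.57594755 mol/L, rounded to 4 dp:

1.5759 mol/L


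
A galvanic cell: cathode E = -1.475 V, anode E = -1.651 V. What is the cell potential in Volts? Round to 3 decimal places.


Standard cell potential: E_cell = E_cathode - E_anode.
E_cell = -1.475 - (-1.651)
E_cell = 0.176 V, rounded to 3 dp:

0.176 V


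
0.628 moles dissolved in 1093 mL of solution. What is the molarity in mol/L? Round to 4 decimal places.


Convert volume to liters: V_L = V_mL / 1000.
V_L = 1093 / 1000 = 1.093 L
M = n / V_L = 0.628 / 1.093
M = 0.57456542 mol/L, rounded to 4 dp:

0.5746 mol/L


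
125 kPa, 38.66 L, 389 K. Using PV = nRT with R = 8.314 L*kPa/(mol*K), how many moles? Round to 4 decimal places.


PV = nRT, solve for n = PV / (RT).
PV = 125 * 38.66 = 4832.5
RT = 8.314 * 389 = 3234.146
n = 4832.5 / 3234.146
n = 1.49421207 mol, rounded to 4 dp:

1.4942 mol


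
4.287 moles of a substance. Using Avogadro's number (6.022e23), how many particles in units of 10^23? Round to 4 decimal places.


N = n * NA, then divide by 1e23 for the requested units.
N / 1e23 = n * 6.022
N / 1e23 = 4.287 * 6.022
N / 1e23 = 25.816314, rounded to 4 dp:

25.8163


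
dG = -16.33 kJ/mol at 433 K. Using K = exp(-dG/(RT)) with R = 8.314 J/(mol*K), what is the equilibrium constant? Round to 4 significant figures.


dG is in kJ/mol; multiply by 1000 to match R in J/(mol*K).
RT = 8.314 * 433 = 3599.962 J/mol
exponent = -dG*1000 / (RT) = -(-16.33*1000) / 3599.962 = 4.53615899
K = exp(4.53615899)
K = 93.331623, rounded to 4 significant figures:

93.33


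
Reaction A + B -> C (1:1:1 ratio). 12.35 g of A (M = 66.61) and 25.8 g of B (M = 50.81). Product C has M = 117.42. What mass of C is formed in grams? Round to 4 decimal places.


Find moles of each reactant; the smaller value is the limiting reagent in a 1:1:1 reaction, so moles_C equals moles of the limiter.
n_A = mass_A / M_A = 12.35 / 66.61 = 0.185408 mol
n_B = mass_B / M_B = 25.8 / 50.81 = 0.507774 mol
Limiting reagent: A (smaller), n_limiting = 0.185408 mol
mass_C = n_limiting * M_C = 0.185408 * 117.42
mass_C = 21.77060736 g, rounded to 4 dp:

21.7706 g


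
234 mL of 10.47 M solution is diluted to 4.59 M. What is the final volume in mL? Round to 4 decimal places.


Dilution: M1*V1 = M2*V2, solve for V2.
V2 = M1*V1 / M2
V2 = 10.47 * 234 / 4.59
V2 = 2449.98 / 4.59
V2 = 533.76470588 mL, rounded to 4 dp:

533.7647 mL


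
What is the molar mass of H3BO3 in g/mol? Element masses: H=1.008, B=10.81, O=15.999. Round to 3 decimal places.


M = sum(count * atomic_mass) over atoms.
M = 3*1.008 + 1*10.81 + 3*15.999
M = 3.024 + 10.81 + 47.997
M = 61.831 g/mol, rounded to 3 dp:

61.831 g/mol


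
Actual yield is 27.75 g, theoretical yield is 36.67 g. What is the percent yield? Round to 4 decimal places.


% yield = 100 * actual / theoretical
% yield = 100 * 27.75 / 36.67
% yield = 75.67493864 %, rounded to 4 dp:

75.6749 %


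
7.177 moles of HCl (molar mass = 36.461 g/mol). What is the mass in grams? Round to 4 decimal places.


mass = n * M
mass = 7.177 * 36.461
mass = 261.680597 g, rounded to 4 dp:

261.6806 g


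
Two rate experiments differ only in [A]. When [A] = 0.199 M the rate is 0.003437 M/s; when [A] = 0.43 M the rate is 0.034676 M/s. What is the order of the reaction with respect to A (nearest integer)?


Rate is proportional to [A]^n, so rate2/rate1 = ([A]2/[A]1)^n. Take logs to solve for n.
rate2/rate1 = 0.034676 / 0.003437 = 10.089
[A]2/[A]1 = 0.43 / 0.199 = 2.1608
n = ln(10.089) / ln(2.1608) = 3.0
Nearest integer order:

3


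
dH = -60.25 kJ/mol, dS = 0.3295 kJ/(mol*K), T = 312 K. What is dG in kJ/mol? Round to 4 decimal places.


Gibbs: dG = dH - T*dS (consistent units, dS already in kJ/(mol*K)).
T*dS = 312 * 0.3295 = 102.804
dG = -60.25 - (102.804)
dG = -163.054 kJ/mol, rounded to 4 dp:

-163.0540 kJ/mol


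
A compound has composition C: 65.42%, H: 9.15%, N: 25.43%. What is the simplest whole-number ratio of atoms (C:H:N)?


Assume 100 g of compound, divide each mass% by atomic mass to get moles, then normalize by the smallest to get a raw atom ratio.
Moles per 100 g: C: 65.42/12.011 = 5.4467, H: 9.15/1.008 = 9.0774, N: 25.43/14.007 = 1.8155
Raw ratio (divide by min = 1.8155): C: 3.0, H: 5.0, N: 1.0
Multiply by 1 to clear fractions: C: 3.0 ~= 3, H: 5.0 ~= 5, N: 1.0 ~= 1
Reduce by GCD to get the simplest whole-number ratio:

3:5:1


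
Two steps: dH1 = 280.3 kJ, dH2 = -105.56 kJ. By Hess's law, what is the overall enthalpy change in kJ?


Hess's law: enthalpy is a state function, so add the step enthalpies.
dH_total = dH1 + dH2 = 280.3 + (-105.56)
dH_total = 174.74 kJ:

174.74 kJ


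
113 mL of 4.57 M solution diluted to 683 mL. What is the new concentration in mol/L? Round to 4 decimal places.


Dilution: M1*V1 = M2*V2, solve for M2.
M2 = M1*V1 / V2
M2 = 4.57 * 113 / 683
M2 = 516.41 / 683
M2 = 0.75609078 mol/L, rounded to 4 dp:

0.7561 mol/L


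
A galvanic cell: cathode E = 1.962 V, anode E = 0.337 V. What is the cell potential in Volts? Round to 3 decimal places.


Standard cell potential: E_cell = E_cathode - E_anode.
E_cell = 1.962 - (0.337)
E_cell = 1.625 V, rounded to 3 dp:

1.625 V


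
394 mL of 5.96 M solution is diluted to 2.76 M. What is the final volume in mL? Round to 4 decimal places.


Dilution: M1*V1 = M2*V2, solve for V2.
V2 = M1*V1 / M2
V2 = 5.96 * 394 / 2.76
V2 = 2348.24 / 2.76
V2 = 850.8115942 mL, rounded to 4 dp:

850.8116 mL


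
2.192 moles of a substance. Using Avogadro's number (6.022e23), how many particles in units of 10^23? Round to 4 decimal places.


N = n * NA, then divide by 1e23 for the requested units.
N / 1e23 = n * 6.022
N / 1e23 = 2.192 * 6.022
N / 1e23 = 13.200224, rounded to 4 dp:

13.2002


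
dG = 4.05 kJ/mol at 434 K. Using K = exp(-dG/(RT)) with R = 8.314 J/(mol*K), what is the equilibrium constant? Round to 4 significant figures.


dG is in kJ/mol; multiply by 1000 to match R in J/(mol*K).
RT = 8.314 * 434 = 3608.276 J/mol
exponent = -dG*1000 / (RT) = -(4.05*1000) / 3608.276 = -1.12241968
K = exp(-1.12241968)
K = 0.32549126, rounded to 4 significant figures:

0.3255


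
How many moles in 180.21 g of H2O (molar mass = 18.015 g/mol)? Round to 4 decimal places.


n = mass / M
n = 180.21 / 18.015
n = 10.00333056 mol, rounded to 4 dp:

10.0033 mol


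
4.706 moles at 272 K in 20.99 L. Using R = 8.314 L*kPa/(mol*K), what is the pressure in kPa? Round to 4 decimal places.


PV = nRT, solve for P = nRT / V.
nRT = 4.706 * 8.314 * 272 = 10642.186
P = 10642.186 / 20.99
P = 507.01219628 kPa, rounded to 4 dp:

507.0122 kPa


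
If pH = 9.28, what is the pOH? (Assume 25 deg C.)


At 25 deg C, pH + pOH = 14.
pOH = 14 - pH = 14 - 9.28
pOH = 4.72:

4.72


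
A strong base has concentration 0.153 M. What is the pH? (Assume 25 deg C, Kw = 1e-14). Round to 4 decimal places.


A strong base dissociates completely, so [OH-] equals the given concentration.
pOH = -log10([OH-]) = -log10(0.153) = 0.815309
pH = 14 - pOH = 14 - 0.815309
pH = 13.184691, rounded to 4 dp:

13.1847


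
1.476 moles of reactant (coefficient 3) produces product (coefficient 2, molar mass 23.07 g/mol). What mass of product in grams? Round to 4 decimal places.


Use the coefficient ratio to convert reactant moles to product moles, then multiply by the product's molar mass.
moles_P = moles_R * (coeff_P / coeff_R) = 1.476 * (2/3) = 0.984
mass_P = moles_P * M_P = 0.984 * 23.07
mass_P = 22.70088 g, rounded to 4 dp:

22.7009 g


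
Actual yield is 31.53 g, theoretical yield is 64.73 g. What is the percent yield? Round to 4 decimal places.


% yield = 100 * actual / theoretical
% yield = 100 * 31.53 / 64.73
% yield = 48.71002626 %, rounded to 4 dp:

48.7100 %


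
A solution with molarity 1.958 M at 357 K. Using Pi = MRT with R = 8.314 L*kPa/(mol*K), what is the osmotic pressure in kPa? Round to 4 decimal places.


Osmotic pressure (van't Hoff): Pi = M*R*T.
RT = 8.314 * 357 = 2968.098
Pi = 1.958 * 2968.098
Pi = 5811.535884 kPa, rounded to 4 dp:

5811.5359 kPa


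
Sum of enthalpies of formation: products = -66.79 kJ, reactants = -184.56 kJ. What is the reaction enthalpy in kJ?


dH_rxn = sum(dH_f products) - sum(dH_f reactants)
dH_rxn = -66.79 - (-184.56)
dH_rxn = 117.77 kJ:

117.77 kJ


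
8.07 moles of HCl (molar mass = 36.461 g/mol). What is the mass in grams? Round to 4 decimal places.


mass = n * M
mass = 8.07 * 36.461
mass = 294.24027 g, rounded to 4 dp:

294.2403 g


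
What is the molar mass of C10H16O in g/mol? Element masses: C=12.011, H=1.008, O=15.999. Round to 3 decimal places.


M = sum(count * atomic_mass) over atoms.
M = 10*12.011 + 16*1.008 + 1*15.999
M = 120.11 + 16.128 + 15.999
M = 152.237 g/mol, rounded to 3 dp:

152.237 g/mol


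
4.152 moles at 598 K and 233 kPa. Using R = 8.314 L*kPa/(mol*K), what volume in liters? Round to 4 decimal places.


PV = nRT, solve for V = nRT / P.
nRT = 4.152 * 8.314 * 598 = 20642.7973
V = 20642.7973 / 233
V = 88.59569657 L, rounded to 4 dp:

88.5957 L


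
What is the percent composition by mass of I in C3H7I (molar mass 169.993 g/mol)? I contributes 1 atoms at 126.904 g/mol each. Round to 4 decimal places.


pct = 100 * (n_elem * M_elem) / M_total
mass_contribution = 1 * 126.904 = 126.904 g/mol
pct = 100 * 126.904 / 169.993
pct = 74.65248569 %, rounded to 4 dp:

74.6525 %


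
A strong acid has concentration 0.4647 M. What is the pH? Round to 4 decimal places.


A strong acid dissociates completely, so [H+] equals the given concentration.
pH = -log10([H+]) = -log10(0.4647)
pH = 0.33282733, rounded to 4 dp:

0.3328


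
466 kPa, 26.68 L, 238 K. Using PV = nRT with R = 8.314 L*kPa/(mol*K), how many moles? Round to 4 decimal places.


PV = nRT, solve for n = PV / (RT).
PV = 466 * 26.68 = 12432.88
RT = 8.314 * 238 = 1978.732
n = 12432.88 / 1978.732
n = 6.28325615 mol, rounded to 4 dp:

6.2833 mol


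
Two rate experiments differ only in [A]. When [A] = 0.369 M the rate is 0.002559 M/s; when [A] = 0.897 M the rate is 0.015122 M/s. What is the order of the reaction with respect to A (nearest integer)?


Rate is proportional to [A]^n, so rate2/rate1 = ([A]2/[A]1)^n. Take logs to solve for n.
rate2/rate1 = 0.015122 / 0.002559 = 5.9093
[A]2/[A]1 = 0.897 / 0.369 = 2.4309
n = ln(5.9093) / ln(2.4309) = 2.0
Nearest integer order:

2


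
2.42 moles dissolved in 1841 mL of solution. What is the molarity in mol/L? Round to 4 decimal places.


Convert volume to liters: V_L = V_mL / 1000.
V_L = 1841 / 1000 = 1.841 L
M = n / V_L = 2.42 / 1.841
M = 1.31450299 mol/L, rounded to 4 dp:

1.3145 mol/L


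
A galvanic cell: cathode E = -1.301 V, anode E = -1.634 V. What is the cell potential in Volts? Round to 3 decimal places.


Standard cell potential: E_cell = E_cathode - E_anode.
E_cell = -1.301 - (-1.634)
E_cell = 0.333 V, rounded to 3 dp:

0.333 V


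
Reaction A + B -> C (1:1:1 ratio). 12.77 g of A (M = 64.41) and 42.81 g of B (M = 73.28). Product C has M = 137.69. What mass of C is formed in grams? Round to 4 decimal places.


Find moles of each reactant; the smaller value is the limiting reagent in a 1:1:1 reaction, so moles_C equals moles of the limiter.
n_A = mass_A / M_A = 12.77 / 64.41 = 0.198261 mol
n_B = mass_B / M_B = 42.81 / 73.28 = 0.584198 mol
Limiting reagent: A (smaller), n_limiting = 0.198261 mol
mass_C = n_limiting * M_C = 0.198261 * 137.69
mass_C = 27.29855709 g, rounded to 4 dp:

27.2986 g


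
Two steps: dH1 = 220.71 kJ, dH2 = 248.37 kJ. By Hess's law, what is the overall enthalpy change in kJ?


Hess's law: enthalpy is a state function, so add the step enthalpies.
dH_total = dH1 + dH2 = 220.71 + (248.37)
dH_total = 469.08 kJ:

469.08 kJ


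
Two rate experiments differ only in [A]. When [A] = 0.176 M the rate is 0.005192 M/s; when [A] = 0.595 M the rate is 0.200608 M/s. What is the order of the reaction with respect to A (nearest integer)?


Rate is proportional to [A]^n, so rate2/rate1 = ([A]2/[A]1)^n. Take logs to solve for n.
rate2/rate1 = 0.200608 / 0.005192 = 38.6379
[A]2/[A]1 = 0.595 / 0.176 = 3.3807
n = ln(38.6379) / ln(3.3807) = 3.0
Nearest integer order:

3


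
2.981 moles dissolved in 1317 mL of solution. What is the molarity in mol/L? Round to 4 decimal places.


Convert volume to liters: V_L = V_mL / 1000.
V_L = 1317 / 1000 = 1.317 L
M = n / V_L = 2.981 / 1.317
M = 2.2634776 mol/L, rounded to 4 dp:

2.2635 mol/L


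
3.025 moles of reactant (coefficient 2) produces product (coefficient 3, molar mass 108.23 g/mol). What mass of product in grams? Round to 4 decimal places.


Use the coefficient ratio to convert reactant moles to product moles, then multiply by the product's molar mass.
moles_P = moles_R * (coeff_P / coeff_R) = 3.025 * (3/2) = 4.5375
mass_P = moles_P * M_P = 4.5375 * 108.23
mass_P = 491.093625 g, rounded to 4 dp:

491.0936 g


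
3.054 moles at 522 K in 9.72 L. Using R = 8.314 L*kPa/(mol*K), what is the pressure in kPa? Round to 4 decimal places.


PV = nRT, solve for P = nRT / V.
nRT = 3.054 * 8.314 * 522 = 13254.079
P = 13254.079 / 9.72
P = 1363.58837449 kPa, rounded to 4 dp:

1363.5884 kPa


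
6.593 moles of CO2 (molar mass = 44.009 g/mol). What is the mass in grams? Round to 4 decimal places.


mass = n * M
mass = 6.593 * 44.009
mass = 290.151337 g, rounded to 4 dp:

290.1513 g


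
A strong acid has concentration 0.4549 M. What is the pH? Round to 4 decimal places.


A strong acid dissociates completely, so [H+] equals the given concentration.
pH = -log10([H+]) = -log10(0.4549)
pH = 0.34208406, rounded to 4 dp:

0.3421


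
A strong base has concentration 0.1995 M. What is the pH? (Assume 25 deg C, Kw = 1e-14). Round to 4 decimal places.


A strong base dissociates completely, so [OH-] equals the given concentration.
pOH = -log10([OH-]) = -log10(0.1995) = 0.700057
pH = 14 - pOH = 14 - 0.700057
pH = 13.299943, rounded to 4 dp:

13.2999


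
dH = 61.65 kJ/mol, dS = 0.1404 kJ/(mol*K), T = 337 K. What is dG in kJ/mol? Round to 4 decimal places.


Gibbs: dG = dH - T*dS (consistent units, dS already in kJ/(mol*K)).
T*dS = 337 * 0.1404 = 47.3148
dG = 61.65 - (47.3148)
dG = 14.3352 kJ/mol, rounded to 4 dp:

14.3352 kJ/mol


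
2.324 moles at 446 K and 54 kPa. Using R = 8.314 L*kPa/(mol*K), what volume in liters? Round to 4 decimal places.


PV = nRT, solve for V = nRT / P.
nRT = 2.324 * 8.314 * 446 = 8617.4943
V = 8617.4943 / 54
V = 159.58322778 L, rounded to 4 dp:

159.5832 L


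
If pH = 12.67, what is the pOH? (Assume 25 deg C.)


At 25 deg C, pH + pOH = 14.
pOH = 14 - pH = 14 - 12.67
pOH = 1.33:

1.33


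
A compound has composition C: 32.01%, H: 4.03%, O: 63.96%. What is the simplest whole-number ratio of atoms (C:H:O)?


Assume 100 g of compound, divide each mass% by atomic mass to get moles, then normalize by the smallest to get a raw atom ratio.
Moles per 100 g: C: 32.01/12.011 = 2.6651, H: 4.03/1.008 = 3.998, O: 63.96/15.999 = 3.9977
Raw ratio (divide by min = 2.6651): C: 1.0, H: 1.5, O: 1.5
Multiply by 2 to clear fractions: C: 2.0 ~= 2, H: 3.0 ~= 3, O: 3.0 ~= 3
Reduce by GCD to get the simplest whole-number ratio:

2:3:3


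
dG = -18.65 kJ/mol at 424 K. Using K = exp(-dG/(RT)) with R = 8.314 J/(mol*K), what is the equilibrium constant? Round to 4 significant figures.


dG is in kJ/mol; multiply by 1000 to match R in J/(mol*K).
RT = 8.314 * 424 = 3525.136 J/mol
exponent = -dG*1000 / (RT) = -(-18.65*1000) / 3525.136 = 5.29057602
K = exp(5.29057602)
K = 198.45771, rounded to 4 significant figures:

198.5


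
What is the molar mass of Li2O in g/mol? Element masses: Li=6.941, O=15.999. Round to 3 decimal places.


M = sum(count * atomic_mass) over atoms.
M = 2*6.941 + 1*15.999
M = 13.882 + 15.999
M = 29.881 g/mol, rounded to 3 dp:

29.881 g/mol


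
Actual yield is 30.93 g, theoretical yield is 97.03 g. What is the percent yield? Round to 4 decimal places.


% yield = 100 * actual / theoretical
% yield = 100 * 30.93 / 97.03
% yield = 31.87673915 %, rounded to 4 dp:

31.8767 %


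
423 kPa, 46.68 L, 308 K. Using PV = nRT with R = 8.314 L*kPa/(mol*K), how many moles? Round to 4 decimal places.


PV = nRT, solve for n = PV / (RT).
PV = 423 * 46.68 = 19745.64
RT = 8.314 * 308 = 2560.712
n = 19745.64 / 2560.712
n = 7.710996 mol, rounded to 4 dp:

7.7110 mol


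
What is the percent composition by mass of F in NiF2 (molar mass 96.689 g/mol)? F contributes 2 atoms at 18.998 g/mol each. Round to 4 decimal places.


pct = 100 * (n_elem * M_elem) / M_total
mass_contribution = 2 * 18.998 = 37.996 g/mol
pct = 100 * 37.996 / 96.689
pct = 39.2971279 %, rounded to 4 dp:

39.2971 %
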